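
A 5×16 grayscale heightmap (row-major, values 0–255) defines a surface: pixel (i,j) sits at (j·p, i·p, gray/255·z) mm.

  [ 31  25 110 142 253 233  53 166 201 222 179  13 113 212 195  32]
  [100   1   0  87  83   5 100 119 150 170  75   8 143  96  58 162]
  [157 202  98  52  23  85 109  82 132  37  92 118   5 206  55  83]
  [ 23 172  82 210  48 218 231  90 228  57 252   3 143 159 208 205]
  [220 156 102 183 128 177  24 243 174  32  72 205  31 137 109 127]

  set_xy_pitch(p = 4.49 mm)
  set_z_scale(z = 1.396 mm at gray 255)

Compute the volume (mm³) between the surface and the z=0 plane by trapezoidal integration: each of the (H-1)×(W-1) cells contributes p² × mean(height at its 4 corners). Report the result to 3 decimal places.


762.027

height_mm = gray/255 × 1.396; cell vol = 4.49² × mean(4 corners)
unit = 4.49² × 1.396 / (4×255) = 0.0275917 mm³ per gray-sum
row 0: Σ corner-gray over 15 cells = 6749  → 186.2162
row 1: Σ corner-gray over 15 cells = 5284  → 145.7944
row 2: Σ corner-gray over 15 cells = 7262  → 200.3707
row 3: Σ corner-gray over 15 cells = 8323  → 229.6454
Σ rows: total corner-gray = 27618  → 762.0266 mm³


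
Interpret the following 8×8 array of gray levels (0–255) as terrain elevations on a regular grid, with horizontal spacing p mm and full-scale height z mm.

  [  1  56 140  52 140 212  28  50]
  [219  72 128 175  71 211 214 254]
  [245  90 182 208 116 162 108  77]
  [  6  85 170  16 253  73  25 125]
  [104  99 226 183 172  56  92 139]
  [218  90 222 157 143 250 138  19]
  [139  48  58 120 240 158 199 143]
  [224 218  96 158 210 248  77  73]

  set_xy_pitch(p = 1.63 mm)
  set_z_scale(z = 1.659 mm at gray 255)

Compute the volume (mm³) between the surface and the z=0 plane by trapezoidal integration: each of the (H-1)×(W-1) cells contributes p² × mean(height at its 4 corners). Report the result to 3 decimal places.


116.824

height_mm = gray/255 × 1.659; cell vol = 1.63² × mean(4 corners)
unit = 1.63² × 1.659 / (4×255) = 0.00432137 mm³ per gray-sum
row 0: Σ corner-gray over 7 cells = 3522  → 15.2199
row 1: Σ corner-gray over 7 cells = 4269  → 18.4479
row 2: Σ corner-gray over 7 cells = 3429  → 14.8180
row 3: Σ corner-gray over 7 cells = 3274  → 14.1482
row 4: Σ corner-gray over 7 cells = 4136  → 17.8732
row 5: Σ corner-gray over 7 cells = 4165  → 17.9985
row 6: Σ corner-gray over 7 cells = 4239  → 18.3183
Σ rows: total corner-gray = 27034  → 116.8239 mm³


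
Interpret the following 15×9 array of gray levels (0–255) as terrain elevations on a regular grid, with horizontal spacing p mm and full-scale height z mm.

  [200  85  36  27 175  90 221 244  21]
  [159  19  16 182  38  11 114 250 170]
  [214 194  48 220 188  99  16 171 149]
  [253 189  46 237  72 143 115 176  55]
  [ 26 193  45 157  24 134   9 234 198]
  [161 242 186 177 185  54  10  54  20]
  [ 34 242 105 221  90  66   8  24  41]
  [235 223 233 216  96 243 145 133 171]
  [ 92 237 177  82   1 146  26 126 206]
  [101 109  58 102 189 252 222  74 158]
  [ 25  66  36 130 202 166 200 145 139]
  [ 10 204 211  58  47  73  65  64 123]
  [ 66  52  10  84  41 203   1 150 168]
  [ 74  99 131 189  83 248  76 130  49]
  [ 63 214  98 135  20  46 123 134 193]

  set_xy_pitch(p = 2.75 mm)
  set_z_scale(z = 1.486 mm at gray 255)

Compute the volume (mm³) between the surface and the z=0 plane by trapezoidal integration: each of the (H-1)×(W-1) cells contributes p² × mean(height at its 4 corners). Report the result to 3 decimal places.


height_mm = gray/255 × 1.486; cell vol = 2.75² × mean(4 corners)
unit = 2.75² × 1.486 / (4×255) = 0.0110175 mm³ per gray-sum
row 0: Σ corner-gray over 8 cells = 3566  → 39.2885
row 1: Σ corner-gray over 8 cells = 3824  → 42.1310
row 2: Σ corner-gray over 8 cells = 4499  → 49.5678
row 3: Σ corner-gray over 8 cells = 4080  → 44.9515
row 4: Σ corner-gray over 8 cells = 3813  → 42.0098
row 5: Σ corner-gray over 8 cells = 3584  → 39.4868
row 6: Σ corner-gray over 8 cells = 4571  → 50.3611
row 7: Σ corner-gray over 8 cells = 4872  → 53.6774
row 8: Σ corner-gray over 8 cells = 4159  → 45.8219
row 9: Σ corner-gray over 8 cells = 4325  → 47.6508
row 10: Σ corner-gray over 8 cells = 3631  → 40.0046
row 11: Σ corner-gray over 8 cells = 2893  → 31.8737
row 12: Σ corner-gray over 8 cells = 3351  → 36.9197
row 13: Σ corner-gray over 8 cells = 3831  → 42.2081
Σ rows: total corner-gray = 54999  → 605.9528 mm³

605.953


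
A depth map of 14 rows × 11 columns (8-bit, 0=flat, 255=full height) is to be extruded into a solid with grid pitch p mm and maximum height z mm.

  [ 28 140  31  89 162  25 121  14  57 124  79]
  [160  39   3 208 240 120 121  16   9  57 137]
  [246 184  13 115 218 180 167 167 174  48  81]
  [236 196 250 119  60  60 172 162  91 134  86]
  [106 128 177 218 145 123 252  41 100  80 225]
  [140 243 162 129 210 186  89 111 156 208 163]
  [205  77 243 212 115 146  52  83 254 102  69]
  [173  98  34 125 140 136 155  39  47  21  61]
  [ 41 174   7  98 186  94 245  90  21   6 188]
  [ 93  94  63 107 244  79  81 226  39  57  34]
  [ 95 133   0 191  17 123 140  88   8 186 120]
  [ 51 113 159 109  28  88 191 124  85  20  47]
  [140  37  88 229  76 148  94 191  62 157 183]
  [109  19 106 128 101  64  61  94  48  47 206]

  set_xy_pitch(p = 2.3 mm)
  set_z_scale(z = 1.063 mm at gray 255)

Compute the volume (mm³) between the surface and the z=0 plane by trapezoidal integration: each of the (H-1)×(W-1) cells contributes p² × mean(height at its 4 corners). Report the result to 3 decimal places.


337.771

height_mm = gray/255 × 1.063; cell vol = 2.3² × mean(4 corners)
unit = 2.3² × 1.063 / (4×255) = 0.00551301 mm³ per gray-sum
row 0: Σ corner-gray over 10 cells = 3556  → 19.6043
row 1: Σ corner-gray over 10 cells = 4782  → 26.3632
row 2: Σ corner-gray over 10 cells = 5669  → 31.2533
row 3: Σ corner-gray over 10 cells = 5669  → 31.2533
row 4: Σ corner-gray over 10 cells = 6150  → 33.9050
row 5: Σ corner-gray over 10 cells = 6133  → 33.8113
row 6: Σ corner-gray over 10 cells = 4666  → 25.7237
row 7: Σ corner-gray over 10 cells = 3895  → 21.4732
row 8: Σ corner-gray over 10 cells = 4178  → 23.0334
row 9: Σ corner-gray over 10 cells = 4094  → 22.5703
row 10: Σ corner-gray over 10 cells = 3919  → 21.6055
row 11: Σ corner-gray over 10 cells = 4419  → 24.3620
row 12: Σ corner-gray over 10 cells = 4138  → 22.8128
Σ rows: total corner-gray = 61268  → 337.7711 mm³


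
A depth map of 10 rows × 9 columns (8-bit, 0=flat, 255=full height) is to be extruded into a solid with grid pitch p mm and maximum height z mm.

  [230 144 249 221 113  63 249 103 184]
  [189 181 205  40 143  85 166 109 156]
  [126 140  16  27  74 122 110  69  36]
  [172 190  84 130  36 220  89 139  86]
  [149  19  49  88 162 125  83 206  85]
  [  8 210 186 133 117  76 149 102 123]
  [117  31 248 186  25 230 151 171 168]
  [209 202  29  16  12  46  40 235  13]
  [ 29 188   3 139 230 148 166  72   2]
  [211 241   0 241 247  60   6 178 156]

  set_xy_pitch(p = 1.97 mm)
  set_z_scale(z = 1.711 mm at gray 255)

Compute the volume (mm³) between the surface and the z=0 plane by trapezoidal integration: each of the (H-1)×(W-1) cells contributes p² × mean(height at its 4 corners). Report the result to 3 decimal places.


227.454

height_mm = gray/255 × 1.711; cell vol = 1.97² × mean(4 corners)
unit = 1.97² × 1.711 / (4×255) = 0.00651002 mm³ per gray-sum
row 0: Σ corner-gray over 8 cells = 4901  → 31.9056
row 1: Σ corner-gray over 8 cells = 3481  → 22.6614
row 2: Σ corner-gray over 8 cells = 3312  → 21.5612
row 3: Σ corner-gray over 8 cells = 3732  → 24.2954
row 4: Σ corner-gray over 8 cells = 3775  → 24.5753
row 5: Σ corner-gray over 8 cells = 4446  → 28.9435
row 6: Σ corner-gray over 8 cells = 3751  → 24.4191
row 7: Σ corner-gray over 8 cells = 3305  → 21.5156
row 8: Σ corner-gray over 8 cells = 4236  → 27.5764
Σ rows: total corner-gray = 34939  → 227.4536 mm³


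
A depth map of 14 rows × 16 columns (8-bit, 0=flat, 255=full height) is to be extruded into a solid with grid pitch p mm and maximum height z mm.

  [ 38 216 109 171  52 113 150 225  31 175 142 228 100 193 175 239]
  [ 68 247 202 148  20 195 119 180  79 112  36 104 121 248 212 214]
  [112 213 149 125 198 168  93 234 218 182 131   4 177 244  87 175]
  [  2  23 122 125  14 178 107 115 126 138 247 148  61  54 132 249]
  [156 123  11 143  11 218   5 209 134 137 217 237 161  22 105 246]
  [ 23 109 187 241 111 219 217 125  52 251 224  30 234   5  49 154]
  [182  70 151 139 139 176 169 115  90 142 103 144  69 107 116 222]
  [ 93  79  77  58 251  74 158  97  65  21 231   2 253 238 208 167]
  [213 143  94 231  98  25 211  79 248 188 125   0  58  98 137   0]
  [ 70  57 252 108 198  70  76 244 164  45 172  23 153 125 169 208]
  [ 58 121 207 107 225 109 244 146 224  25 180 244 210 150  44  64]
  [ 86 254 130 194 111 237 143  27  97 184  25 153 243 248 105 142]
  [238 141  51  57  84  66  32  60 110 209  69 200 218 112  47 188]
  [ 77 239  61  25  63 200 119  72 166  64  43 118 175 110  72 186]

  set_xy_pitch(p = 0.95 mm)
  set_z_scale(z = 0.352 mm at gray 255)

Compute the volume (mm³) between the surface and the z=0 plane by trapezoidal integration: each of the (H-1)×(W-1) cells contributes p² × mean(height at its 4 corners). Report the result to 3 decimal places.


height_mm = gray/255 × 0.352; cell vol = 0.95² × mean(4 corners)
unit = 0.95² × 0.352 / (4×255) = 0.000311451 mm³ per gray-sum
row 0: Σ corner-gray over 15 cells = 8765  → 2.7299
row 1: Σ corner-gray over 15 cells = 9061  → 2.8221
row 2: Σ corner-gray over 15 cells = 8164  → 2.5427
row 3: Σ corner-gray over 15 cells = 7299  → 2.2733
row 4: Σ corner-gray over 15 cells = 8153  → 2.5393
row 5: Σ corner-gray over 15 cells = 8149  → 2.5380
row 6: Σ corner-gray over 15 cells = 7748  → 2.4131
row 7: Σ corner-gray over 15 cells = 7567  → 2.3567
row 8: Σ corner-gray over 15 cells = 7673  → 2.3898
row 9: Σ corner-gray over 15 cells = 8584  → 2.6735
row 10: Σ corner-gray over 15 cells = 9124  → 2.8417
row 11: Σ corner-gray over 15 cells = 7868  → 2.4505
row 12: Σ corner-gray over 15 cells = 6655  → 2.0727
Σ rows: total corner-gray = 104810  → 32.6432 mm³

32.643


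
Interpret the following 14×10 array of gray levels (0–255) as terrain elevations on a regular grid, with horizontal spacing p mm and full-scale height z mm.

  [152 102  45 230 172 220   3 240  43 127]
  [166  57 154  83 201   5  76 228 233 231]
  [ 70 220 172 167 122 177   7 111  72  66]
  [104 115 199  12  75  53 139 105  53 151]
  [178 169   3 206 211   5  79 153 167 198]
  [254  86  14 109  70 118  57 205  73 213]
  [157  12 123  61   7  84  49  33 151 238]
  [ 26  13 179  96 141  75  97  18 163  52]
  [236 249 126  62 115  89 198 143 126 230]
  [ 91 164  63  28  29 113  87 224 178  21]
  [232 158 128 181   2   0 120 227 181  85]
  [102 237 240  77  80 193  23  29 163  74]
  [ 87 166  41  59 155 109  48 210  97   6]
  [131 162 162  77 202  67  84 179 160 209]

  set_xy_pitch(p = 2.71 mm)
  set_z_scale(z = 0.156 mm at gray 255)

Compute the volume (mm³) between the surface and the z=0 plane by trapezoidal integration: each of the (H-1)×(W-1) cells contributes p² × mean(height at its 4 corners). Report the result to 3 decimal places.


height_mm = gray/255 × 0.156; cell vol = 2.71² × mean(4 corners)
unit = 2.71² × 0.156 / (4×255) = 0.00112322 mm³ per gray-sum
row 0: Σ corner-gray over 9 cells = 4860  → 5.4588
row 1: Σ corner-gray over 9 cells = 4703  → 5.2825
row 2: Σ corner-gray over 9 cells = 3989  → 4.4805
row 3: Σ corner-gray over 9 cells = 4119  → 4.6265
row 4: Σ corner-gray over 9 cells = 4293  → 4.8220
row 5: Σ corner-gray over 9 cells = 3366  → 3.7807
row 6: Σ corner-gray over 9 cells = 3077  → 3.4561
row 7: Σ corner-gray over 9 cells = 4324  → 4.8568
row 8: Σ corner-gray over 9 cells = 4566  → 5.1286
row 9: Σ corner-gray over 9 cells = 4195  → 4.7119
row 10: Σ corner-gray over 9 cells = 4571  → 5.1342
row 11: Σ corner-gray over 9 cells = 4123  → 4.6310
row 12: Σ corner-gray over 9 cells = 4389  → 4.9298
Σ rows: total corner-gray = 54575  → 61.2995 mm³

61.299


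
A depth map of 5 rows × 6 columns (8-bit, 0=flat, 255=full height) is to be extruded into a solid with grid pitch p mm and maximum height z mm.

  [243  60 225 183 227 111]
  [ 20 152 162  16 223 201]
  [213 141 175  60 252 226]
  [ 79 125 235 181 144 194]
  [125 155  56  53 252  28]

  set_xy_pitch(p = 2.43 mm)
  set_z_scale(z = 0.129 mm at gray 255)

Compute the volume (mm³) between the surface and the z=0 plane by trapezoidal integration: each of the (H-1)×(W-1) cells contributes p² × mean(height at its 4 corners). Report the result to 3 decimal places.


height_mm = gray/255 × 0.129; cell vol = 2.43² × mean(4 corners)
unit = 2.43² × 0.129 / (4×255) = 0.000746796 mm³ per gray-sum
row 0: Σ corner-gray over 5 cells = 3071  → 2.2934
row 1: Σ corner-gray over 5 cells = 3022  → 2.2568
row 2: Σ corner-gray over 5 cells = 3338  → 2.4928
row 3: Σ corner-gray over 5 cells = 2828  → 2.1119
Σ rows: total corner-gray = 12259  → 9.1550 mm³

9.155


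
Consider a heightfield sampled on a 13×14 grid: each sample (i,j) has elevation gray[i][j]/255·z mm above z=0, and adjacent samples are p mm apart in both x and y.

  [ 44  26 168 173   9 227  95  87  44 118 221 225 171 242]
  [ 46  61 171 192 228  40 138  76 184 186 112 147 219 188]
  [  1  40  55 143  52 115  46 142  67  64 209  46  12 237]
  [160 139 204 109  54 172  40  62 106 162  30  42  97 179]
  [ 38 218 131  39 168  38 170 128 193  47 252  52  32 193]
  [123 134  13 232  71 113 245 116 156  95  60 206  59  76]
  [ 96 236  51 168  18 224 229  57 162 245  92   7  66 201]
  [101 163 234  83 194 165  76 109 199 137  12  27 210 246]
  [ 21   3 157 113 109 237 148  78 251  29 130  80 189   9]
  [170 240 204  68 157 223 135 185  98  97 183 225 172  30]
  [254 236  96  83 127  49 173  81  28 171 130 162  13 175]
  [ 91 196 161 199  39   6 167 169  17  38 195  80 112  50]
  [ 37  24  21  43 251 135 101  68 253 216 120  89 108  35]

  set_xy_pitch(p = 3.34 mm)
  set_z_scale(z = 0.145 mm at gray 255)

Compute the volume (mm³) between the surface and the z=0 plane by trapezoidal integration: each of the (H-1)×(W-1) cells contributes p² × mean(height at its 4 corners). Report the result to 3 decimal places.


122.183

height_mm = gray/255 × 0.145; cell vol = 3.34² × mean(4 corners)
unit = 3.34² × 0.145 / (4×255) = 0.00158585 mm³ per gray-sum
row 0: Σ corner-gray over 13 cells = 7156  → 11.3483
row 1: Σ corner-gray over 13 cells = 5962  → 9.4548
row 2: Σ corner-gray over 13 cells = 4993  → 7.9181
row 3: Σ corner-gray over 13 cells = 5940  → 9.4199
row 4: Σ corner-gray over 13 cells = 6366  → 10.0955
row 5: Σ corner-gray over 13 cells = 6606  → 10.4761
row 6: Σ corner-gray over 13 cells = 6972  → 11.0565
row 7: Σ corner-gray over 13 cells = 6643  → 10.5348
row 8: Σ corner-gray over 13 cells = 7252  → 11.5005
row 9: Σ corner-gray over 13 cells = 7301  → 11.5783
row 10: Σ corner-gray over 13 cells = 6026  → 9.5563
row 11: Σ corner-gray over 13 cells = 5829  → 9.2439
Σ rows: total corner-gray = 77046  → 122.1830 mm³


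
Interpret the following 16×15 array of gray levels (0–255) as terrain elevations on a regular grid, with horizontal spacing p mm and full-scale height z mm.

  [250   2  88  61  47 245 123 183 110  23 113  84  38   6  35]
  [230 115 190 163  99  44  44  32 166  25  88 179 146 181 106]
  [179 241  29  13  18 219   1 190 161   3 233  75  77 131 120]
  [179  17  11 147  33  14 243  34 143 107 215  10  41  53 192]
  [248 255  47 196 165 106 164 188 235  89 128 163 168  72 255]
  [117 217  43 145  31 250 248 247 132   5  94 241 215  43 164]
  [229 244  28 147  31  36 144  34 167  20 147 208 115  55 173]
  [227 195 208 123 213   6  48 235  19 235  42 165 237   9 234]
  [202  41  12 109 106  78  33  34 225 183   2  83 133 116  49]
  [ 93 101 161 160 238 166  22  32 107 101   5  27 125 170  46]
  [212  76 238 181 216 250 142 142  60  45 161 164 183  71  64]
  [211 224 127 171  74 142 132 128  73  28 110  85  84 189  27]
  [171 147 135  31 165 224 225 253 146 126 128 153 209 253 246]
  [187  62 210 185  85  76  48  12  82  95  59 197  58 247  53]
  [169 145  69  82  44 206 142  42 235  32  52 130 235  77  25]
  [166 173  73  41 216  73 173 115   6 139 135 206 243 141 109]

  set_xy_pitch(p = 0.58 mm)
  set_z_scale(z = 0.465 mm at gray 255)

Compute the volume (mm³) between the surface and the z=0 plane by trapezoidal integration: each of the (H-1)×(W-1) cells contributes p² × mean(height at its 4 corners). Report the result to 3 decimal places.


height_mm = gray/255 × 0.465; cell vol = 0.58² × mean(4 corners)
unit = 0.58² × 0.465 / (4×255) = 0.000153359 mm³ per gray-sum
row 0: Σ corner-gray over 14 cells = 5811  → 0.8912
row 1: Σ corner-gray over 14 cells = 6361  → 0.9755
row 2: Σ corner-gray over 14 cells = 5588  → 0.8570
row 3: Σ corner-gray over 14 cells = 6962  → 1.0677
row 4: Σ corner-gray over 14 cells = 8558  → 1.3124
row 5: Σ corner-gray over 14 cells = 7257  → 1.1129
row 6: Σ corner-gray over 14 cells = 7085  → 1.0865
row 7: Σ corner-gray over 14 cells = 6492  → 0.9956
row 8: Σ corner-gray over 14 cells = 5530  → 0.8481
row 9: Σ corner-gray over 14 cells = 7103  → 1.0893
row 10: Σ corner-gray over 14 cells = 7506  → 1.1511
row 11: Σ corner-gray over 14 cells = 8179  → 1.2543
row 12: Σ corner-gray over 14 cells = 7879  → 1.2083
row 13: Σ corner-gray over 14 cells = 6248  → 0.9582
row 14: Σ corner-gray over 14 cells = 6919  → 1.0611
Σ rows: total corner-gray = 103478  → 15.8693 mm³

15.869


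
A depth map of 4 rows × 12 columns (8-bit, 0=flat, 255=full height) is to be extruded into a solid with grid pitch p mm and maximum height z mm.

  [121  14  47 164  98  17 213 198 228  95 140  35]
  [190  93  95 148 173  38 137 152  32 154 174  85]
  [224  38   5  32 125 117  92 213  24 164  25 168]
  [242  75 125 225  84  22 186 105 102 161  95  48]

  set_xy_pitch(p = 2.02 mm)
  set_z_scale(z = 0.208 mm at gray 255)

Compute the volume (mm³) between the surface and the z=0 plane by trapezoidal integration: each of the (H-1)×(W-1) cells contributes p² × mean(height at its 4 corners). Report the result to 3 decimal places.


height_mm = gray/255 × 0.208; cell vol = 2.02² × mean(4 corners)
unit = 2.02² × 0.208 / (4×255) = 0.000832082 mm³ per gray-sum
row 0: Σ corner-gray over 11 cells = 5251  → 4.3693
row 1: Σ corner-gray over 11 cells = 4729  → 3.9349
row 2: Σ corner-gray over 11 cells = 4712  → 3.9208
Σ rows: total corner-gray = 14692  → 12.2249 mm³

12.225


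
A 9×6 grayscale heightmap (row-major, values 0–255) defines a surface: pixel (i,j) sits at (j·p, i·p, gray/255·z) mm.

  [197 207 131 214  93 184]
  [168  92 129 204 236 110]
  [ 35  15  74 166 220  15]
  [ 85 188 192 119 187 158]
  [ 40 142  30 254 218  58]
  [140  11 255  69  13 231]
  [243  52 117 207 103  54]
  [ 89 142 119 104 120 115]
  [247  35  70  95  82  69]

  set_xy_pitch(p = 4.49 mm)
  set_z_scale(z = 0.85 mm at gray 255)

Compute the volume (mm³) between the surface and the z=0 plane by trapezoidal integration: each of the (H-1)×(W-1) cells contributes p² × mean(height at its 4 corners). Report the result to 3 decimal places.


height_mm = gray/255 × 0.85; cell vol = 4.49² × mean(4 corners)
unit = 4.49² × 0.85 / (4×255) = 0.0168001 mm³ per gray-sum
row 0: Σ corner-gray over 5 cells = 3271  → 54.9531
row 1: Σ corner-gray over 5 cells = 2600  → 43.6802
row 2: Σ corner-gray over 5 cells = 2615  → 43.9322
row 3: Σ corner-gray over 5 cells = 3001  → 50.4171
row 4: Σ corner-gray over 5 cells = 2453  → 41.2106
row 5: Σ corner-gray over 5 cells = 2322  → 39.0098
row 6: Σ corner-gray over 5 cells = 2429  → 40.8074
row 7: Σ corner-gray over 5 cells = 2054  → 34.5074
Σ rows: total corner-gray = 20745  → 348.5177 mm³

348.518


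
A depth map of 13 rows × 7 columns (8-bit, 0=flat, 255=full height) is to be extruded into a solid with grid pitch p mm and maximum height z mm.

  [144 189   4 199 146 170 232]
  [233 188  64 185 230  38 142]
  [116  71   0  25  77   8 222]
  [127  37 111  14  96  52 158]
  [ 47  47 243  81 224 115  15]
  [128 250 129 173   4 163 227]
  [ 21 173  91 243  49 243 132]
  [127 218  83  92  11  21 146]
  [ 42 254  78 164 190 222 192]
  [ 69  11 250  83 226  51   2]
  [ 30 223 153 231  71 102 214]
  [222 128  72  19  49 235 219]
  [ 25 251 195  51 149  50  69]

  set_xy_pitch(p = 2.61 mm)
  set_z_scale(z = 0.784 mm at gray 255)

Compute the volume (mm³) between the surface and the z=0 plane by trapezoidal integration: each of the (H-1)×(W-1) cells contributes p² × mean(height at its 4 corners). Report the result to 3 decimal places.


186.317

height_mm = gray/255 × 0.784; cell vol = 2.61² × mean(4 corners)
unit = 2.61² × 0.784 / (4×255) = 0.00523597 mm³ per gray-sum
row 0: Σ corner-gray over 6 cells = 3577  → 18.7291
row 1: Σ corner-gray over 6 cells = 2485  → 13.0114
row 2: Σ corner-gray over 6 cells = 1605  → 8.4037
row 3: Σ corner-gray over 6 cells = 2387  → 12.4983
row 4: Σ corner-gray over 6 cells = 3275  → 17.1478
row 5: Σ corner-gray over 6 cells = 3544  → 18.5563
row 6: Σ corner-gray over 6 cells = 2874  → 15.0482
row 7: Σ corner-gray over 6 cells = 3173  → 16.6137
row 8: Σ corner-gray over 6 cells = 3363  → 17.6086
row 9: Σ corner-gray over 6 cells = 3117  → 16.3205
row 10: Σ corner-gray over 6 cells = 3251  → 17.0221
row 11: Σ corner-gray over 6 cells = 2933  → 15.3571
Σ rows: total corner-gray = 35584  → 186.3167 mm³


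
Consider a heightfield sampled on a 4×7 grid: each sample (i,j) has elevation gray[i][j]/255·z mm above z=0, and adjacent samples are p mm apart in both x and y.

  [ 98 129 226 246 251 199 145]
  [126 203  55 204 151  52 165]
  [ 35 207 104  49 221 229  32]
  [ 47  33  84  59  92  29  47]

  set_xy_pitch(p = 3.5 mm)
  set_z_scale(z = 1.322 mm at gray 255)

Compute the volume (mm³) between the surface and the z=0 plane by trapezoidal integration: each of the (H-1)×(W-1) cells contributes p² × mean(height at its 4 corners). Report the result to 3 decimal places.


153.197

height_mm = gray/255 × 1.322; cell vol = 3.5² × mean(4 corners)
unit = 3.5² × 1.322 / (4×255) = 0.015877 mm³ per gray-sum
row 0: Σ corner-gray over 6 cells = 3966  → 62.9680
row 1: Σ corner-gray over 6 cells = 3308  → 52.5210
row 2: Σ corner-gray over 6 cells = 2375  → 37.7078
Σ rows: total corner-gray = 9649  → 153.1968 mm³


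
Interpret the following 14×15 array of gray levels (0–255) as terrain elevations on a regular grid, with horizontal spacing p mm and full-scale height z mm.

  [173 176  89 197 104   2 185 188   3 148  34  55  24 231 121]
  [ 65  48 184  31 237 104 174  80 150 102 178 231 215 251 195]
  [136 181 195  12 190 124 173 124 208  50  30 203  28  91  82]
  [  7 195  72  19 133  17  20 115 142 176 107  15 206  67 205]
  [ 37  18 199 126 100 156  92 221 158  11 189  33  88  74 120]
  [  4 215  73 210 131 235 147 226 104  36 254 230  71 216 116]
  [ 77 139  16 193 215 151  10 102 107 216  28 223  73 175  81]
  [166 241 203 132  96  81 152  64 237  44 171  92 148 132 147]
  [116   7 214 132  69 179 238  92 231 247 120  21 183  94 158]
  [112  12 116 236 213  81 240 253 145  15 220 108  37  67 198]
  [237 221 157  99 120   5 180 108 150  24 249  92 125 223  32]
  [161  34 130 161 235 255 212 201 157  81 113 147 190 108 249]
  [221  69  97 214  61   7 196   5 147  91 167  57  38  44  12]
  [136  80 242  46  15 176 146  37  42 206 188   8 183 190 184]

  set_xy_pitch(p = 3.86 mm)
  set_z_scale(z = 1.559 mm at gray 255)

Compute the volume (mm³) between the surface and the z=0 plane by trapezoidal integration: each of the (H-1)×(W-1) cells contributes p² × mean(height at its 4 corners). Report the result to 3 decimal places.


height_mm = gray/255 × 1.559; cell vol = 3.86² × mean(4 corners)
unit = 3.86² × 1.559 / (4×255) = 0.022773 mm³ per gray-sum
row 0: Σ corner-gray over 14 cells = 7396  → 168.4292
row 1: Σ corner-gray over 14 cells = 7666  → 174.5779
row 2: Σ corner-gray over 14 cells = 6216  → 141.5571
row 3: Σ corner-gray over 14 cells = 5867  → 133.6093
row 4: Σ corner-gray over 14 cells = 7503  → 170.8659
row 5: Σ corner-gray over 14 cells = 7870  → 179.2236
row 6: Σ corner-gray over 14 cells = 7353  → 167.4500
row 7: Σ corner-gray over 14 cells = 7827  → 178.2444
row 8: Σ corner-gray over 14 cells = 7724  → 175.8988
row 9: Σ corner-gray over 14 cells = 7571  → 172.4145
row 10: Σ corner-gray over 14 cells = 8233  → 187.4902
row 11: Σ corner-gray over 14 cells = 7077  → 161.1646
row 12: Σ corner-gray over 14 cells = 6057  → 137.9362
Σ rows: total corner-gray = 94360  → 2148.8618 mm³

2148.862


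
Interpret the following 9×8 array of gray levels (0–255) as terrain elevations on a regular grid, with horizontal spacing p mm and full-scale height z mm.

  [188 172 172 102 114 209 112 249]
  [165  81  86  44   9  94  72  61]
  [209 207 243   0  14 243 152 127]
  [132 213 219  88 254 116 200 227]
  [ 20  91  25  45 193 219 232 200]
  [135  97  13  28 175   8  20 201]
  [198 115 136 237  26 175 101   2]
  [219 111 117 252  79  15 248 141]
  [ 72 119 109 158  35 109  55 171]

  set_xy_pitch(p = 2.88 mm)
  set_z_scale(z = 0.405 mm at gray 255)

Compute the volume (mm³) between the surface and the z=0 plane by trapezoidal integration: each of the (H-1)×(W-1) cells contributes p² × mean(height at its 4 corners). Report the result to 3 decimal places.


92.405

height_mm = gray/255 × 0.405; cell vol = 2.88² × mean(4 corners)
unit = 2.88² × 0.405 / (4×255) = 0.00329336 mm³ per gray-sum
row 0: Σ corner-gray over 7 cells = 3197  → 10.5289
row 1: Σ corner-gray over 7 cells = 3052  → 10.0513
row 2: Σ corner-gray over 7 cells = 4593  → 15.1264
row 3: Σ corner-gray over 7 cells = 4369  → 14.3887
row 4: Σ corner-gray over 7 cells = 2848  → 9.3795
row 5: Σ corner-gray over 7 cells = 2798  → 9.2148
row 6: Σ corner-gray over 7 cells = 3784  → 12.4621
row 7: Σ corner-gray over 7 cells = 3417  → 11.2534
Σ rows: total corner-gray = 28058  → 92.4052 mm³


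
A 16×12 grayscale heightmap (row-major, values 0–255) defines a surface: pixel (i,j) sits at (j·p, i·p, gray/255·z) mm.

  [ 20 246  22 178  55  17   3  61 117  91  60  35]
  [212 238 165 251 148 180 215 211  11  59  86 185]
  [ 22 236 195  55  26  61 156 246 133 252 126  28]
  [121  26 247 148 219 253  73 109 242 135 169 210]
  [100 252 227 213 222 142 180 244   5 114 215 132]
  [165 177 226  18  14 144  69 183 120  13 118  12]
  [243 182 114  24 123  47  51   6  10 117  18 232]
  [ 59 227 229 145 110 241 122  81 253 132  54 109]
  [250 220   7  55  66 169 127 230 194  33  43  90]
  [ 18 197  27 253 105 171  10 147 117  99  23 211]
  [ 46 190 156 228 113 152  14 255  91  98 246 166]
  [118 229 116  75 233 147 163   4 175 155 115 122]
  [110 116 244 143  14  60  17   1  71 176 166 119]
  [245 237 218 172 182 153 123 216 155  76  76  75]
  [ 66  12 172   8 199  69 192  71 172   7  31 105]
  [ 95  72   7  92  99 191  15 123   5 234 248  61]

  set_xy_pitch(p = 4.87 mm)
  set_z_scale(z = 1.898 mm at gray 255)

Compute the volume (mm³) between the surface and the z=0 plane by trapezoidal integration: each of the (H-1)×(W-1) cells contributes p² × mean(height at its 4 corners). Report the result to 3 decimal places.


height_mm = gray/255 × 1.898; cell vol = 4.87² × mean(4 corners)
unit = 4.87² × 1.898 / (4×255) = 0.044132 mm³ per gray-sum
row 0: Σ corner-gray over 11 cells = 5280  → 233.0171
row 1: Σ corner-gray over 11 cells = 6547  → 288.9324
row 2: Σ corner-gray over 11 cells = 6595  → 291.0508
row 3: Σ corner-gray over 11 cells = 7433  → 328.0334
row 4: Σ corner-gray over 11 cells = 6201  → 273.6628
row 5: Σ corner-gray over 11 cells = 4200  → 185.3545
row 6: Σ corner-gray over 11 cells = 5215  → 230.1486
row 7: Σ corner-gray over 11 cells = 5984  → 264.0861
row 8: Σ corner-gray over 11 cells = 5155  → 227.5006
row 9: Σ corner-gray over 11 cells = 5825  → 257.0691
row 10: Σ corner-gray over 11 cells = 6362  → 280.7680
row 11: Σ corner-gray over 11 cells = 5309  → 234.2970
row 12: Σ corner-gray over 11 cells = 5781  → 255.1273
row 13: Σ corner-gray over 11 cells = 5573  → 245.9478
row 14: Σ corner-gray over 11 cells = 4365  → 192.6363
Σ rows: total corner-gray = 85825  → 3787.6319 mm³

3787.632


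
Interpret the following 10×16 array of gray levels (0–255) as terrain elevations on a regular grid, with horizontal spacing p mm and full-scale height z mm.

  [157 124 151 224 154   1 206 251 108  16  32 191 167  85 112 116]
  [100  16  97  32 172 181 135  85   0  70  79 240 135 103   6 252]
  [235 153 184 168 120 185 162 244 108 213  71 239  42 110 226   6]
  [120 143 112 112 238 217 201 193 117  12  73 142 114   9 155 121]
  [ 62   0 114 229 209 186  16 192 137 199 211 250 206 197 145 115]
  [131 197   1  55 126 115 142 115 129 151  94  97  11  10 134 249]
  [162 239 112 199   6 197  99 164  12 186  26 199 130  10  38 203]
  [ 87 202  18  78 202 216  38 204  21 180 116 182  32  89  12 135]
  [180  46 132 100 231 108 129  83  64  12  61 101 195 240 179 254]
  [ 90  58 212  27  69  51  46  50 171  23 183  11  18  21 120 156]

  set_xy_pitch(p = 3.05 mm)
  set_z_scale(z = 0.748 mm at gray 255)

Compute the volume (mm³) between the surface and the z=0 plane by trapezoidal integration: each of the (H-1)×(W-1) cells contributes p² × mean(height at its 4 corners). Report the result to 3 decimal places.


456.974

height_mm = gray/255 × 0.748; cell vol = 3.05² × mean(4 corners)
unit = 3.05² × 0.748 / (4×255) = 0.00682183 mm³ per gray-sum
row 0: Σ corner-gray over 15 cells = 6971  → 47.5550
row 1: Σ corner-gray over 15 cells = 7745  → 52.8351
row 2: Σ corner-gray over 15 cells = 8608  → 58.7223
row 3: Σ corner-gray over 15 cells = 8676  → 59.1862
row 4: Σ corner-gray over 15 cells = 7893  → 53.8447
row 5: Σ corner-gray over 15 cells = 6733  → 45.9314
row 6: Σ corner-gray over 15 cells = 7001  → 47.7597
row 7: Σ corner-gray over 15 cells = 7198  → 49.1036
row 8: Σ corner-gray over 15 cells = 6162  → 42.0361
Σ rows: total corner-gray = 66987  → 456.9741 mm³


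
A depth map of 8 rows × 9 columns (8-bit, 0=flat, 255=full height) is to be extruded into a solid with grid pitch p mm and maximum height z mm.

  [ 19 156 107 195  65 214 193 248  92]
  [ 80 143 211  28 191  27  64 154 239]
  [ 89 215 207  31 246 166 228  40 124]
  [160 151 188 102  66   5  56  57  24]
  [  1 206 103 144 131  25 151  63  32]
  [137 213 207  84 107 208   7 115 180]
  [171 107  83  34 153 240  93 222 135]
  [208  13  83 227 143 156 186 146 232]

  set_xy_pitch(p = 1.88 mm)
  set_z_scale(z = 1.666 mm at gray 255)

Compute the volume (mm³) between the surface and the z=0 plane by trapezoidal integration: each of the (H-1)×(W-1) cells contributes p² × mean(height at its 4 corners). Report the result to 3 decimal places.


165.375

height_mm = gray/255 × 1.666; cell vol = 1.88² × mean(4 corners)
unit = 1.88² × 1.666 / (4×255) = 0.00577285 mm³ per gray-sum
row 0: Σ corner-gray over 8 cells = 4422  → 25.5276
row 1: Σ corner-gray over 8 cells = 4434  → 25.5968
row 2: Σ corner-gray over 8 cells = 3913  → 22.5892
row 3: Σ corner-gray over 8 cells = 3113  → 17.9709
row 4: Σ corner-gray over 8 cells = 3878  → 22.3871
row 5: Σ corner-gray over 8 cells = 4369  → 25.2216
row 6: Σ corner-gray over 8 cells = 4518  → 26.0818
Σ rows: total corner-gray = 28647  → 165.3749 mm³


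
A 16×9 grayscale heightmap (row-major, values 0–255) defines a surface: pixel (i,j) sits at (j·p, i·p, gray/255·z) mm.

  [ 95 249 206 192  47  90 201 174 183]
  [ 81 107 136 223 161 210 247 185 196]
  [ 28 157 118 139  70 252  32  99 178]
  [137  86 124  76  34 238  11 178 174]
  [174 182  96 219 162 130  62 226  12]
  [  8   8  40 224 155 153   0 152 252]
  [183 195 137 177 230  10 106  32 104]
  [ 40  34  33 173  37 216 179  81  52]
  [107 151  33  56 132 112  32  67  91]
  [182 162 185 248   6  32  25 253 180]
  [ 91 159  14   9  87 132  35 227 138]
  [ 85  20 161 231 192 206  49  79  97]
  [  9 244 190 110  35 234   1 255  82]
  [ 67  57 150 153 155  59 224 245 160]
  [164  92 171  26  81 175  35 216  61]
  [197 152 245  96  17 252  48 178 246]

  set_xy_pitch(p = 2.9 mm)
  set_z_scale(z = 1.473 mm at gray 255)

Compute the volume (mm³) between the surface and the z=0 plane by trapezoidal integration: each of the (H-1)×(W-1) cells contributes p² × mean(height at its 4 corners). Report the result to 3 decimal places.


736.244

height_mm = gray/255 × 1.473; cell vol = 2.9² × mean(4 corners)
unit = 2.9² × 1.473 / (4×255) = 0.012145 mm³ per gray-sum
row 0: Σ corner-gray over 8 cells = 5411  → 65.7168
row 1: Σ corner-gray over 8 cells = 4755  → 57.7496
row 2: Σ corner-gray over 8 cells = 3745  → 45.4831
row 3: Σ corner-gray over 8 cells = 4145  → 50.3411
row 4: Σ corner-gray over 8 cells = 4064  → 49.3574
row 5: Σ corner-gray over 8 cells = 3785  → 45.9689
row 6: Σ corner-gray over 8 cells = 3659  → 44.4387
row 7: Σ corner-gray over 8 cells = 2962  → 35.9736
row 8: Σ corner-gray over 8 cells = 3548  → 43.0906
row 9: Σ corner-gray over 8 cells = 3739  → 45.4103
row 10: Σ corner-gray over 8 cells = 3613  → 43.8800
row 11: Σ corner-gray over 8 cells = 4287  → 52.0657
row 12: Σ corner-gray over 8 cells = 4542  → 55.1627
row 13: Σ corner-gray over 8 cells = 4130  → 50.1590
row 14: Σ corner-gray over 8 cells = 4236  → 51.4463
Σ rows: total corner-gray = 60621  → 736.2438 mm³


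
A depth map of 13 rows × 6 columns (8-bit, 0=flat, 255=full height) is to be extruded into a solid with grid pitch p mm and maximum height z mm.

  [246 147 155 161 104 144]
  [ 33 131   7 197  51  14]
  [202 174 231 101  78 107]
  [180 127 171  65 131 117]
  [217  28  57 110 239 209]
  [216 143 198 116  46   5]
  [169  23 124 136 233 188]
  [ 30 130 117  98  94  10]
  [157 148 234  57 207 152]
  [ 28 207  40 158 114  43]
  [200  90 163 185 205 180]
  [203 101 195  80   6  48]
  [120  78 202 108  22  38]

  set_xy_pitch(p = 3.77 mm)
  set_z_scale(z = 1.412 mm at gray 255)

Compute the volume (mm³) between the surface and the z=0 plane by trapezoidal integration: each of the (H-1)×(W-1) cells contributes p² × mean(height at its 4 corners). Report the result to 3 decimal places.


height_mm = gray/255 × 1.412; cell vol = 3.77² × mean(4 corners)
unit = 3.77² × 1.412 / (4×255) = 0.0196751 mm³ per gray-sum
row 0: Σ corner-gray over 5 cells = 2343  → 46.0988
row 1: Σ corner-gray over 5 cells = 2296  → 45.1741
row 2: Σ corner-gray over 5 cells = 2762  → 54.3427
row 3: Σ corner-gray over 5 cells = 2579  → 50.7421
row 4: Σ corner-gray over 5 cells = 2521  → 49.6010
row 5: Σ corner-gray over 5 cells = 2616  → 51.4701
row 6: Σ corner-gray over 5 cells = 2307  → 45.3905
row 7: Σ corner-gray over 5 cells = 2519  → 49.5616
row 8: Σ corner-gray over 5 cells = 2710  → 53.3196
row 9: Σ corner-gray over 5 cells = 2775  → 54.5984
row 10: Σ corner-gray over 5 cells = 2681  → 52.7490
row 11: Σ corner-gray over 5 cells = 1993  → 39.2125
Σ rows: total corner-gray = 30102  → 592.2602 mm³

592.260


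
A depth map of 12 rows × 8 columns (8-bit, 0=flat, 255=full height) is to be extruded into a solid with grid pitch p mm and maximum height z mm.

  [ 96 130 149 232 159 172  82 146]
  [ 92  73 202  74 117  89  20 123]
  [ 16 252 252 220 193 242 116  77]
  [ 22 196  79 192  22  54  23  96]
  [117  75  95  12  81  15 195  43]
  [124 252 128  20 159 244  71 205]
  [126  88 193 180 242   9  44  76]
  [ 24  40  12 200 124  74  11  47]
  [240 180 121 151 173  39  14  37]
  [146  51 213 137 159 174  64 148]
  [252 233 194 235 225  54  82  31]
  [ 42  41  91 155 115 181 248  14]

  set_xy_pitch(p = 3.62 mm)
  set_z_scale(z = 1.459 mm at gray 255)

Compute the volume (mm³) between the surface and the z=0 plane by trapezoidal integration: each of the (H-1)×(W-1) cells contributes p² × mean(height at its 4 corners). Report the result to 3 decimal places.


height_mm = gray/255 × 1.459; cell vol = 3.62² × mean(4 corners)
unit = 3.62² × 1.459 / (4×255) = 0.0187444 mm³ per gray-sum
row 0: Σ corner-gray over 7 cells = 3455  → 64.7620
row 1: Σ corner-gray over 7 cells = 4008  → 75.1277
row 2: Σ corner-gray over 7 cells = 3893  → 72.9721
row 3: Σ corner-gray over 7 cells = 2356  → 44.1619
row 4: Σ corner-gray over 7 cells = 3183  → 59.6635
row 5: Σ corner-gray over 7 cells = 3791  → 71.0601
row 6: Σ corner-gray over 7 cells = 2707  → 50.7412
row 7: Σ corner-gray over 7 cells = 2626  → 49.2229
row 8: Σ corner-gray over 7 cells = 3523  → 66.0366
row 9: Σ corner-gray over 7 cells = 4219  → 79.0828
row 10: Σ corner-gray over 7 cells = 4047  → 75.8587
Σ rows: total corner-gray = 37808  → 708.6894 mm³

708.689


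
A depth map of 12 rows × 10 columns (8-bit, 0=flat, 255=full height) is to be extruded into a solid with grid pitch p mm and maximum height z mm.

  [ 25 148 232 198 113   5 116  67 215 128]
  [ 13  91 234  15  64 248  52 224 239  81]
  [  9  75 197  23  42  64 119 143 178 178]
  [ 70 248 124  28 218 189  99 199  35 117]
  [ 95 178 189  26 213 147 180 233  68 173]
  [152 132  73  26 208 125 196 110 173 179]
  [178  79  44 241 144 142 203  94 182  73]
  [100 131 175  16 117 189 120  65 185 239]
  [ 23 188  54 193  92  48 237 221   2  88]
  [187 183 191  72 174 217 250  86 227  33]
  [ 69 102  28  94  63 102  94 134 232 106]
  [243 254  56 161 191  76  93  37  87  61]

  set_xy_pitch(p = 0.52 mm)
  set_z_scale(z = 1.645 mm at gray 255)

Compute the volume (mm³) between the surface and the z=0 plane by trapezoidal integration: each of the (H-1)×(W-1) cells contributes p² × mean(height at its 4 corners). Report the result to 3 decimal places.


height_mm = gray/255 × 1.645; cell vol = 0.52² × mean(4 corners)
unit = 0.52² × 1.645 / (4×255) = 0.000436086 mm³ per gray-sum
row 0: Σ corner-gray over 9 cells = 4769  → 2.0797
row 1: Σ corner-gray over 9 cells = 4297  → 1.8739
row 2: Σ corner-gray over 9 cells = 4336  → 1.8909
row 3: Σ corner-gray over 9 cells = 5203  → 2.2690
row 4: Σ corner-gray over 9 cells = 5153  → 2.2472
row 5: Σ corner-gray over 9 cells = 4926  → 2.1482
row 6: Σ corner-gray over 9 cells = 4844  → 2.1124
row 7: Σ corner-gray over 9 cells = 4516  → 1.9694
row 8: Σ corner-gray over 9 cells = 5201  → 2.2681
row 9: Σ corner-gray over 9 cells = 4893  → 2.1338
row 10: Σ corner-gray over 9 cells = 4087  → 1.7823
Σ rows: total corner-gray = 52225  → 22.7746 mm³

22.775


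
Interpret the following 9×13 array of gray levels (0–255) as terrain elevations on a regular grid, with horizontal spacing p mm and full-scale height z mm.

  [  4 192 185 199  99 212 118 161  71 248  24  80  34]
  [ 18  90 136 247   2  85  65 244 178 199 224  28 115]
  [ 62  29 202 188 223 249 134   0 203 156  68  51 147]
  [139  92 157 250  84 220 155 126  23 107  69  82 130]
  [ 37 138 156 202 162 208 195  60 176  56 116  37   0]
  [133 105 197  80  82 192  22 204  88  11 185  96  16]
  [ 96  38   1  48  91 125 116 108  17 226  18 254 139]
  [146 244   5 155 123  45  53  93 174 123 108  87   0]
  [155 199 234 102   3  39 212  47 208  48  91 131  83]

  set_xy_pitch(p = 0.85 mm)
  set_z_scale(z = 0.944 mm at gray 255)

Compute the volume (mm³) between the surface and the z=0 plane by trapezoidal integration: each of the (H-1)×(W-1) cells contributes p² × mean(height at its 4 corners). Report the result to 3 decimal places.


height_mm = gray/255 × 0.944; cell vol = 0.85² × mean(4 corners)
unit = 0.85² × 0.944 / (4×255) = 0.000668667 mm³ per gray-sum
row 0: Σ corner-gray over 12 cells = 6345  → 4.2427
row 1: Σ corner-gray over 12 cells = 6344  → 4.2420
row 2: Σ corner-gray over 12 cells = 6214  → 4.1551
row 3: Σ corner-gray over 12 cells = 6048  → 4.0441
row 4: Σ corner-gray over 12 cells = 5722  → 3.8261
row 5: Σ corner-gray over 12 cells = 4992  → 3.3380
row 6: Σ corner-gray over 12 cells = 4885  → 3.2664
row 7: Σ corner-gray over 12 cells = 5432  → 3.6322
Σ rows: total corner-gray = 45982  → 30.7466 mm³

30.747
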